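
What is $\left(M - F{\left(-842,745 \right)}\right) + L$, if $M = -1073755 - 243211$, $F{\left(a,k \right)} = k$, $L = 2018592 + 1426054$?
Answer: $2126935$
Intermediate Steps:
$L = 3444646$
$M = -1316966$ ($M = -1073755 - 243211 = -1316966$)
$\left(M - F{\left(-842,745 \right)}\right) + L = \left(-1316966 - 745\right) + 3444646 = -1317711 + 3444646 = 2126935$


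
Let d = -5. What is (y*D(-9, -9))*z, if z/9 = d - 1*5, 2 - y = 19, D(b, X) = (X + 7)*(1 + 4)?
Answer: -15300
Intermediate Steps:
D(b, X) = 35 + 5*X (D(b, X) = (7 + X)*5 = 35 + 5*X)
y = -17 (y = 2 - 1*19 = 2 - 19 = -17)
z = -90 (z = 9*(-5 - 1*5) = 9*(-5 - 5) = 9*(-10) = -90)
(y*D(-9, -9))*z = -17*(35 + 5*(-9))*(-90) = -17*(35 - 45)*(-90) = -17*(-10)*(-90) = 170*(-90) = -15300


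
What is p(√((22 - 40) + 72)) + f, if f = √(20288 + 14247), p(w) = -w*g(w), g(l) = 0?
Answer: √34535 ≈ 185.84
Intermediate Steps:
p(w) = 0 (p(w) = -w*0 = -1*0 = 0)
f = √34535 ≈ 185.84
p(√((22 - 40) + 72)) + f = 0 + √34535 = √34535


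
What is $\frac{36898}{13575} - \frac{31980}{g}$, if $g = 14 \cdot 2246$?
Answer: $\frac{181523053}{106713075} \approx 1.701$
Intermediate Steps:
$g = 31444$
$\frac{36898}{13575} - \frac{31980}{g} = \frac{36898}{13575} - \frac{31980}{31444} = 36898 \cdot \frac{1}{13575} - \frac{7995}{7861} = \frac{36898}{13575} - \frac{7995}{7861} = \frac{181523053}{106713075}$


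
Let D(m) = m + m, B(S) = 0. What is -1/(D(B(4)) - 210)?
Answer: 1/210 ≈ 0.0047619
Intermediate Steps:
D(m) = 2*m
-1/(D(B(4)) - 210) = -1/(2*0 - 210) = -1/(0 - 210) = -1/(-210) = -1*(-1/210) = 1/210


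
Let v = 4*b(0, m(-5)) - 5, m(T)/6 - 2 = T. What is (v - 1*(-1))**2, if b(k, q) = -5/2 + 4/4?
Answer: 100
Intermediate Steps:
m(T) = 12 + 6*T
b(k, q) = -3/2 (b(k, q) = -5*1/2 + 4*(1/4) = -5/2 + 1 = -3/2)
v = -11 (v = 4*(-3/2) - 5 = -6 - 5 = -11)
(v - 1*(-1))**2 = (-11 - 1*(-1))**2 = (-11 + 1)**2 = (-10)**2 = 100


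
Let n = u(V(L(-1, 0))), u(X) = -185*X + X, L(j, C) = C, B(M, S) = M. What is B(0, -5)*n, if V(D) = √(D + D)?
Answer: 0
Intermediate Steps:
V(D) = √2*√D (V(D) = √(2*D) = √2*√D)
u(X) = -184*X
n = 0 (n = -184*√2*√0 = -184*√2*0 = -184*0 = 0)
B(0, -5)*n = 0*0 = 0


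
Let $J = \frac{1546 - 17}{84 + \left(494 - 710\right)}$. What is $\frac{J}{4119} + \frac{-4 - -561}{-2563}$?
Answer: $- \frac{27887653}{126683964} \approx -0.22014$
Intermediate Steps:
$J = - \frac{139}{12}$ ($J = \frac{1529}{84 - 216} = \frac{1529}{-132} = 1529 \left(- \frac{1}{132}\right) = - \frac{139}{12} \approx -11.583$)
$\frac{J}{4119} + \frac{-4 - -561}{-2563} = - \frac{139}{12 \cdot 4119} + \frac{-4 - -561}{-2563} = \left(- \frac{139}{12}\right) \frac{1}{4119} + \left(-4 + 561\right) \left(- \frac{1}{2563}\right) = - \frac{139}{49428} + 557 \left(- \frac{1}{2563}\right) = - \frac{139}{49428} - \frac{557}{2563} = - \frac{27887653}{126683964}$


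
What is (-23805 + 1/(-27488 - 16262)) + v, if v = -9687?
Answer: -1465275001/43750 ≈ -33492.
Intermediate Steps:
(-23805 + 1/(-27488 - 16262)) + v = (-23805 + 1/(-27488 - 16262)) - 9687 = (-23805 + 1/(-43750)) - 9687 = (-23805 - 1/43750) - 9687 = -1041468751/43750 - 9687 = -1465275001/43750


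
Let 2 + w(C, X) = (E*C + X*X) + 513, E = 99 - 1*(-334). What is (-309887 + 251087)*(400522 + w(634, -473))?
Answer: -52877899200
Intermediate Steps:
E = 433 (E = 99 + 334 = 433)
w(C, X) = 511 + X² + 433*C (w(C, X) = -2 + ((433*C + X*X) + 513) = -2 + ((433*C + X²) + 513) = -2 + ((X² + 433*C) + 513) = -2 + (513 + X² + 433*C) = 511 + X² + 433*C)
(-309887 + 251087)*(400522 + w(634, -473)) = (-309887 + 251087)*(400522 + (511 + (-473)² + 433*634)) = -58800*(400522 + (511 + 223729 + 274522)) = -58800*(400522 + 498762) = -58800*899284 = -52877899200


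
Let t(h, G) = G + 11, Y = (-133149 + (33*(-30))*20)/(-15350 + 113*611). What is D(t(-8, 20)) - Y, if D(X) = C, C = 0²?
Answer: 152949/53693 ≈ 2.8486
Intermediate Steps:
Y = -152949/53693 (Y = (-133149 - 990*20)/(-15350 + 69043) = (-133149 - 19800)/53693 = -152949*1/53693 = -152949/53693 ≈ -2.8486)
t(h, G) = 11 + G
C = 0
D(X) = 0
D(t(-8, 20)) - Y = 0 - 1*(-152949/53693) = 0 + 152949/53693 = 152949/53693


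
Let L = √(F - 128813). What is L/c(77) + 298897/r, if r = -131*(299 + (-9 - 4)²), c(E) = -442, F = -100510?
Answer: -298897/61308 - I*√229323/442 ≈ -4.8753 - 1.0834*I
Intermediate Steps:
L = I*√229323 (L = √(-100510 - 128813) = √(-229323) = I*√229323 ≈ 478.88*I)
r = -61308 (r = -131*(299 + (-13)²) = -131*(299 + 169) = -131*468 = -61308)
L/c(77) + 298897/r = (I*√229323)/(-442) + 298897/(-61308) = (I*√229323)*(-1/442) + 298897*(-1/61308) = -I*√229323/442 - 298897/61308 = -298897/61308 - I*√229323/442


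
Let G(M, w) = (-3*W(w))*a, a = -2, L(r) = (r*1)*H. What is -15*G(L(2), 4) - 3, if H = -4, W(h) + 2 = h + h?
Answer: -543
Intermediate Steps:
W(h) = -2 + 2*h (W(h) = -2 + (h + h) = -2 + 2*h)
L(r) = -4*r (L(r) = (r*1)*(-4) = r*(-4) = -4*r)
G(M, w) = -12 + 12*w (G(M, w) = -3*(-2 + 2*w)*(-2) = (6 - 6*w)*(-2) = -12 + 12*w)
-15*G(L(2), 4) - 3 = -15*(-12 + 12*4) - 3 = -15*(-12 + 48) - 3 = -15*36 - 3 = -540 - 3 = -543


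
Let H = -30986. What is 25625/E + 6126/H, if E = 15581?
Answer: 349283522/241396433 ≈ 1.4469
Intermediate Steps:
25625/E + 6126/H = 25625/15581 + 6126/(-30986) = 25625*(1/15581) + 6126*(-1/30986) = 25625/15581 - 3063/15493 = 349283522/241396433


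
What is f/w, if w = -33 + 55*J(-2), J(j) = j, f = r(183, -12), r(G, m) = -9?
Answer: 9/143 ≈ 0.062937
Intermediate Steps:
f = -9
w = -143 (w = -33 + 55*(-2) = -33 - 110 = -143)
f/w = -9/(-143) = -9*(-1/143) = 9/143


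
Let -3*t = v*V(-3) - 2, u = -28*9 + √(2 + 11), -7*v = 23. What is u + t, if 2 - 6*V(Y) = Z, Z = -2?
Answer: -15788/63 + √13 ≈ -247.00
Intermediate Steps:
v = -23/7 (v = -⅐*23 = -23/7 ≈ -3.2857)
V(Y) = ⅔ (V(Y) = ⅓ - ⅙*(-2) = ⅓ + ⅓ = ⅔)
u = -252 + √13 ≈ -248.39
t = 88/63 (t = -(-23/7*⅔ - 2)/3 = -(-46/21 - 2)/3 = -⅓*(-88/21) = 88/63 ≈ 1.3968)
u + t = (-252 + √13) + 88/63 = -15788/63 + √13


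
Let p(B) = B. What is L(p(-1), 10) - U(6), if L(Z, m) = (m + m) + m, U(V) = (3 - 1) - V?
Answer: 34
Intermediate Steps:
U(V) = 2 - V
L(Z, m) = 3*m (L(Z, m) = 2*m + m = 3*m)
L(p(-1), 10) - U(6) = 3*10 - (2 - 1*6) = 30 - (2 - 6) = 30 - 1*(-4) = 30 + 4 = 34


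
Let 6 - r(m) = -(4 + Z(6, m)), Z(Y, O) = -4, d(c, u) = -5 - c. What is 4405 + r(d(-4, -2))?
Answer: 4411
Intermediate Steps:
r(m) = 6 (r(m) = 6 - (-1)*(4 - 4) = 6 - (-1)*0 = 6 - 1*0 = 6 + 0 = 6)
4405 + r(d(-4, -2)) = 4405 + 6 = 4411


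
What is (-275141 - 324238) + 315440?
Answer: -283939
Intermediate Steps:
(-275141 - 324238) + 315440 = -599379 + 315440 = -283939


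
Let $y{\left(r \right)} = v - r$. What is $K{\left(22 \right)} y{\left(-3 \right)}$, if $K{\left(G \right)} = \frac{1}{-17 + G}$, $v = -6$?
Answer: $- \frac{3}{5} \approx -0.6$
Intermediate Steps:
$y{\left(r \right)} = -6 - r$
$K{\left(22 \right)} y{\left(-3 \right)} = \frac{-6 - -3}{-17 + 22} = \frac{-6 + 3}{5} = \frac{1}{5} \left(-3\right) = - \frac{3}{5}$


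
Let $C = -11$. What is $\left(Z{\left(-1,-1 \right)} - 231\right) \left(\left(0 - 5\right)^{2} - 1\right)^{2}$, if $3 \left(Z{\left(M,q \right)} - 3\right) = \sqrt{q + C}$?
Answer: $-131328 + 384 i \sqrt{3} \approx -1.3133 \cdot 10^{5} + 665.11 i$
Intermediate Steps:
$Z{\left(M,q \right)} = 3 + \frac{\sqrt{-11 + q}}{3}$ ($Z{\left(M,q \right)} = 3 + \frac{\sqrt{q - 11}}{3} = 3 + \frac{\sqrt{-11 + q}}{3}$)
$\left(Z{\left(-1,-1 \right)} - 231\right) \left(\left(0 - 5\right)^{2} - 1\right)^{2} = \left(\left(3 + \frac{\sqrt{-11 - 1}}{3}\right) - 231\right) \left(\left(0 - 5\right)^{2} - 1\right)^{2} = \left(\left(3 + \frac{\sqrt{-12}}{3}\right) - 231\right) \left(\left(-5\right)^{2} - 1\right)^{2} = \left(\left(3 + \frac{2 i \sqrt{3}}{3}\right) - 231\right) \left(25 - 1\right)^{2} = \left(\left(3 + \frac{2 i \sqrt{3}}{3}\right) - 231\right) 24^{2} = \left(-228 + \frac{2 i \sqrt{3}}{3}\right) 576 = -131328 + 384 i \sqrt{3}$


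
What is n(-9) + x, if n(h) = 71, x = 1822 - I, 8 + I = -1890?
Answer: 3791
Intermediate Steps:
I = -1898 (I = -8 - 1890 = -1898)
x = 3720 (x = 1822 - 1*(-1898) = 1822 + 1898 = 3720)
n(-9) + x = 71 + 3720 = 3791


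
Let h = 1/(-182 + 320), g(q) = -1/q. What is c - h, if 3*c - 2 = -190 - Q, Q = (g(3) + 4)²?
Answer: -83407/1242 ≈ -67.155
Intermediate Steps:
Q = 121/9 (Q = (-1/3 + 4)² = (-1*⅓ + 4)² = (-⅓ + 4)² = (11/3)² = 121/9 ≈ 13.444)
h = 1/138 ≈ 0.0072464
c = -1813/27 (c = ⅔ + (-190 - 1*121/9)/3 = ⅔ + (-190 - 121/9)/3 = ⅔ + (⅓)*(-1831/9) = ⅔ - 1831/27 = -1813/27 ≈ -67.148)
c - h = -1813/27 - 1*1/138 = -1813/27 - 1/138 = -83407/1242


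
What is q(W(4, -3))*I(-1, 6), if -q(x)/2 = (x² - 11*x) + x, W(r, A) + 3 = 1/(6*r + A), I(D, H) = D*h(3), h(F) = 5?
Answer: 168640/441 ≈ 382.40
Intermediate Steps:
I(D, H) = 5*D (I(D, H) = D*5 = 5*D)
W(r, A) = -3 + 1/(A + 6*r) (W(r, A) = -3 + 1/(6*r + A) = -3 + 1/(A + 6*r))
q(x) = -2*x² + 20*x (q(x) = -2*((x² - 11*x) + x) = -2*(x² - 10*x) = -2*x² + 20*x)
q(W(4, -3))*I(-1, 6) = (2*((1 - 18*4 - 3*(-3))/(-3 + 6*4))*(10 - (1 - 18*4 - 3*(-3))/(-3 + 6*4)))*(5*(-1)) = (2*((1 - 72 + 9)/(-3 + 24))*(10 - (1 - 72 + 9)/(-3 + 24)))*(-5) = (2*(-62/21)*(10 - (-62)/21))*(-5) = (2*((1/21)*(-62))*(10 - (-62)/21))*(-5) = (2*(-62/21)*(10 - 1*(-62/21)))*(-5) = (2*(-62/21)*(10 + 62/21))*(-5) = (2*(-62/21)*(272/21))*(-5) = -33728/441*(-5) = 168640/441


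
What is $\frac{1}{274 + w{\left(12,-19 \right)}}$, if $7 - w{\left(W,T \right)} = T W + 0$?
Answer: $\frac{1}{509} \approx 0.0019646$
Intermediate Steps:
$w{\left(W,T \right)} = 7 - T W$ ($w{\left(W,T \right)} = 7 - \left(T W + 0\right) = 7 - T W$)
$\frac{1}{274 + w{\left(12,-19 \right)}} = \frac{1}{274 - \left(-7 - 228\right)} = \frac{1}{274 + \left(7 + 228\right)} = \frac{1}{274 + 235} = \frac{1}{509}$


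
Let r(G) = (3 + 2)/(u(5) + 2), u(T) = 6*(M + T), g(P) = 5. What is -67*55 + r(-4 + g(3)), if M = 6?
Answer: -250575/68 ≈ -3684.9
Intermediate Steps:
u(T) = 36 + 6*T (u(T) = 6*(6 + T) = 36 + 6*T)
r(G) = 5/68 (r(G) = (3 + 2)/((36 + 6*5) + 2) = 5/((36 + 30) + 2) = 5/(66 + 2) = 5/68)
-67*55 + r(-4 + g(3)) = -67*55 + 5/68 = -3685 + 5/68 = -250575/68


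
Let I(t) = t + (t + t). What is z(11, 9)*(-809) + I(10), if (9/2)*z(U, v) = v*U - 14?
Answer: -137260/9 ≈ -15251.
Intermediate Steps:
z(U, v) = -28/9 + 2*U*v/9 (z(U, v) = 2*(v*U - 14)/9 = 2*(U*v - 14)/9 = 2*(-14 + U*v)/9 = -28/9 + 2*U*v/9)
I(t) = 3*t (I(t) = t + 2*t = 3*t)
z(11, 9)*(-809) + I(10) = (-28/9 + (2/9)*11*9)*(-809) + 3*10 = (-28/9 + 22)*(-809) + 30 = (170/9)*(-809) + 30 = -137530/9 + 30 = -137260/9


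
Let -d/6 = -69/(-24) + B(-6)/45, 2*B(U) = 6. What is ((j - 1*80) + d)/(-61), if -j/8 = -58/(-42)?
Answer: 45653/25620 ≈ 1.7819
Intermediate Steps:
j = -232/21 (j = -(-464)/(-42) = -(-464)*(-1)/42 = -8*29/21 = -232/21 ≈ -11.048)
B(U) = 3 (B(U) = (½)*6 = 3)
d = -353/20 (d = -6*(-69/(-24) + 3/45) = -6*(-69*(-1/24) + 3*(1/45)) = -6*(23/8 + 1/15) = -6*353/120 = -353/20 ≈ -17.650)
((j - 1*80) + d)/(-61) = ((-232/21 - 1*80) - 353/20)/(-61) = -((-232/21 - 80) - 353/20)/61 = -(-1912/21 - 353/20)/61 = -1/61*(-45653/420) = 45653/25620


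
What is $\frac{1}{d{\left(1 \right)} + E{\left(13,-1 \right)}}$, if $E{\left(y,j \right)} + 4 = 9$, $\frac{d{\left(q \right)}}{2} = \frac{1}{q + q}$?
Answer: $\frac{1}{6} \approx 0.16667$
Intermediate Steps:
$d{\left(q \right)} = \frac{1}{q}$ ($d{\left(q \right)} = \frac{2}{q + q} = \frac{2}{2 q} = 2 \frac{1}{2 q} = \frac{1}{q}$)
$E{\left(y,j \right)} = 5$ ($E{\left(y,j \right)} = -4 + 9 = 5$)
$\frac{1}{d{\left(1 \right)} + E{\left(13,-1 \right)}} = \frac{1}{1^{-1} + 5} = \frac{1}{1 + 5} = \frac{1}{6}$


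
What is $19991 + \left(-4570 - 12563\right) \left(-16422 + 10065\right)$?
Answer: $108934472$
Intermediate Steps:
$19991 + \left(-4570 - 12563\right) \left(-16422 + 10065\right) = 19991 - -108914481 = 19991 + 108914481 = 108934472$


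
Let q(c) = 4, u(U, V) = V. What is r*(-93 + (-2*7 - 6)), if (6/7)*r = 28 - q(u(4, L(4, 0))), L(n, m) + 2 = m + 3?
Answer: -3164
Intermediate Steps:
L(n, m) = 1 + m (L(n, m) = -2 + (m + 3) = -2 + (3 + m) = 1 + m)
r = 28 (r = 7*(28 - 1*4)/6 = 7*(28 - 4)/6 = (7/6)*24 = 28)
r*(-93 + (-2*7 - 6)) = 28*(-93 + (-2*7 - 6)) = 28*(-93 + (-14 - 6)) = 28*(-93 - 20) = 28*(-113) = -3164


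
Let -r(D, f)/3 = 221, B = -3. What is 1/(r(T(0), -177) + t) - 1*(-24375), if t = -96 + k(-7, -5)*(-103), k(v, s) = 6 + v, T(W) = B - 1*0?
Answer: 15989999/656 ≈ 24375.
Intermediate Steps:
T(W) = -3 (T(W) = -3 - 1*0 = -3 + 0 = -3)
r(D, f) = -663 (r(D, f) = -3*221 = -663)
t = 7 (t = -96 + (6 - 7)*(-103) = -96 - 1*(-103) = -96 + 103 = 7)
1/(r(T(0), -177) + t) - 1*(-24375) = 1/(-663 + 7) - 1*(-24375) = 1/(-656) + 24375 = -1/656 + 24375 = 15989999/656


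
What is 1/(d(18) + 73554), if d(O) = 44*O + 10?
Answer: 1/74356 ≈ 1.3449e-5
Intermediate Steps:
d(O) = 10 + 44*O
1/(d(18) + 73554) = 1/((10 + 44*18) + 73554) = 1/((10 + 792) + 73554) = 1/(802 + 73554) = 1/74356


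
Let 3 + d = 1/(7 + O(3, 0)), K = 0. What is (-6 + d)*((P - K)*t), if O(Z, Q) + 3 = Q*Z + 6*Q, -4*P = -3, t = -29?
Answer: 3045/16 ≈ 190.31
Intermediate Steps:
P = ¾ (P = -¼*(-3) = ¾ ≈ 0.75000)
O(Z, Q) = -3 + 6*Q + Q*Z (O(Z, Q) = -3 + (Q*Z + 6*Q) = -3 + (6*Q + Q*Z) = -3 + 6*Q + Q*Z)
d = -11/4 (d = -3 + 1/(7 + (-3 + 6*0 + 0*3)) = -3 + 1/(7 + (-3 + 0 + 0)) = -3 + 1/(7 - 3) = -3 + 1/4 = -3 + ¼ = -11/4 ≈ -2.7500)
(-6 + d)*((P - K)*t) = (-6 - 11/4)*((¾ - 1*0)*(-29)) = -35*(¾ + 0)*(-29)/4 = -105*(-29)/16 = -35/4*(-87/4) = 3045/16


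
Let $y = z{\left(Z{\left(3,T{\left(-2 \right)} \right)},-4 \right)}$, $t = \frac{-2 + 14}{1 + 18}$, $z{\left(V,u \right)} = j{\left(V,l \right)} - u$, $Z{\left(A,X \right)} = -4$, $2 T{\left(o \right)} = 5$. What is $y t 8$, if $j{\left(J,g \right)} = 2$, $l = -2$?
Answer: $\frac{576}{19} \approx 30.316$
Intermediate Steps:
$T{\left(o \right)} = \frac{5}{2}$ ($T{\left(o \right)} = \frac{1}{2} \cdot 5 = \frac{5}{2}$)
$z{\left(V,u \right)} = 2 - u$
$t = \frac{12}{19} \approx 0.63158$
$y = 6$ ($y = 2 - -4 = 2 + 4 = 6$)
$y t 8 = 6 \cdot \frac{12}{19} \cdot 8 = \frac{72}{19} \cdot 8 = \frac{576}{19}$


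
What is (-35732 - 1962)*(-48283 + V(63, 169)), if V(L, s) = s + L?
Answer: 1811234394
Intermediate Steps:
V(L, s) = L + s
(-35732 - 1962)*(-48283 + V(63, 169)) = (-35732 - 1962)*(-48283 + (63 + 169)) = -37694*(-48283 + 232) = -37694*(-48051) = 1811234394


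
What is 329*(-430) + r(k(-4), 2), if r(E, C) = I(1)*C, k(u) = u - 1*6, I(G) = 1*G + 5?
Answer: -141458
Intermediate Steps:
I(G) = 5 + G (I(G) = G + 5 = 5 + G)
k(u) = -6 + u (k(u) = u - 6 = -6 + u)
r(E, C) = 6*C (r(E, C) = (5 + 1)*C = 6*C)
329*(-430) + r(k(-4), 2) = 329*(-430) + 6*2 = -141470 + 12 = -141458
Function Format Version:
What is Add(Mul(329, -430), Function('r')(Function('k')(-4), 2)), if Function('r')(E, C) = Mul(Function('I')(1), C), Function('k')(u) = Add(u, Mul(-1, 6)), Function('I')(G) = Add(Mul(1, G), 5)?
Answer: -141458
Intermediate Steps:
Function('I')(G) = Add(5, G) (Function('I')(G) = Add(G, 5) = Add(5, G))
Function('k')(u) = Add(-6, u) (Function('k')(u) = Add(u, -6) = Add(-6, u))
Function('r')(E, C) = Mul(6, C) (Function('r')(E, C) = Mul(Add(5, 1), C) = Mul(6, C))
Add(Mul(329, -430), Function('r')(Function('k')(-4), 2)) = Add(Mul(329, -430), Mul(6, 2)) = Add(-141470, 12) = -141458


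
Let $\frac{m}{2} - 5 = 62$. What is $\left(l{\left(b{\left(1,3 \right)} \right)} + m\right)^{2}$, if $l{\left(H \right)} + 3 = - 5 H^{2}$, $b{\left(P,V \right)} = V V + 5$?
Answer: $720801$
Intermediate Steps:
$m = 134$ ($m = 10 + 2 \cdot 62 = 10 + 124 = 134$)
$b{\left(P,V \right)} = 5 + V^{2}$ ($b{\left(P,V \right)} = V^{2} + 5 = 5 + V^{2}$)
$l{\left(H \right)} = -3 - 5 H^{2}$
$\left(l{\left(b{\left(1,3 \right)} \right)} + m\right)^{2} = \left(\left(-3 - 5 \left(5 + 3^{2}\right)^{2}\right) + 134\right)^{2} = \left(\left(-3 - 5 \left(5 + 9\right)^{2}\right) + 134\right)^{2} = \left(\left(-3 - 5 \cdot 14^{2}\right) + 134\right)^{2} = \left(\left(-3 - 980\right) + 134\right)^{2} = \left(-983 + 134\right)^{2} = \left(-849\right)^{2} = 720801$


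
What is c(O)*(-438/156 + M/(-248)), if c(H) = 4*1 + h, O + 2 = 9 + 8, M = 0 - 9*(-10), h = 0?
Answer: -5111/403 ≈ -12.682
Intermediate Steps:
M = 90 (M = 0 + 90 = 90)
O = 15 (O = -2 + (9 + 8) = -2 + 17 = 15)
c(H) = 4 (c(H) = 4*1 + 0 = 4 + 0 = 4)
c(O)*(-438/156 + M/(-248)) = 4*(-438/156 + 90/(-248)) = 4*(-438*1/156 + 90*(-1/248)) = 4*(-73/26 - 45/124) = 4*(-5111/1612) = -5111/403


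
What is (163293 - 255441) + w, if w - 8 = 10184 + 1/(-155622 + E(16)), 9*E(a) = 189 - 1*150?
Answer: -38261404471/466853 ≈ -81956.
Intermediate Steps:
E(a) = 13/3 (E(a) = (189 - 1*150)/9 = (189 - 150)/9 = (⅑)*39 = 13/3)
w = 4758165773/466853 (w = 8 + (10184 + 1/(-155622 + 13/3)) = 8 + (10184 + 1/(-466853/3)) = 8 + (10184 - 3/466853) = 8 + 4754430949/466853 = 4758165773/466853 ≈ 10192.)
(163293 - 255441) + w = (163293 - 255441) + 4758165773/466853 = -92148 + 4758165773/466853 = -38261404471/466853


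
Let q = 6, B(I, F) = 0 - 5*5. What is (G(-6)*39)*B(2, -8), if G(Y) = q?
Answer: -5850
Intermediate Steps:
B(I, F) = -25 (B(I, F) = 0 - 25 = -25)
G(Y) = 6
(G(-6)*39)*B(2, -8) = (6*39)*(-25) = 234*(-25) = -5850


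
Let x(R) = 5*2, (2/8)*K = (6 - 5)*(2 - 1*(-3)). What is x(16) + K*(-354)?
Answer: -7070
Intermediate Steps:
K = 20 (K = 4*((6 - 5)*(2 - 1*(-3))) = 4*(1*(2 + 3)) = 4*(1*5) = 4*5 = 20)
x(R) = 10
x(16) + K*(-354) = 10 + 20*(-354) = 10 - 7080 = -7070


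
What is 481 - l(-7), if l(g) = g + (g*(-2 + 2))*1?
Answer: 488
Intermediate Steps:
l(g) = g (l(g) = g + (g*0)*1 = g + 0*1 = g + 0 = g)
481 - l(-7) = 481 - 1*(-7) = 481 + 7 = 488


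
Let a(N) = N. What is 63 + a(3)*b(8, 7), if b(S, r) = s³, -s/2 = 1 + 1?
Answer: -129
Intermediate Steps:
s = -4 (s = -2*(1 + 1) = -2*2 = -4)
b(S, r) = -64 (b(S, r) = (-4)³ = -64)
63 + a(3)*b(8, 7) = 63 + 3*(-64) = 63 - 192 = -129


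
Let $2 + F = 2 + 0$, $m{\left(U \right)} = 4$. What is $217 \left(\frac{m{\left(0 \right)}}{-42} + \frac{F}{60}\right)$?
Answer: $- \frac{62}{3} \approx -20.667$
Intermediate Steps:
$F = 0$ ($F = -2 + \left(2 + 0\right) = -2 + 2 = 0$)
$217 \left(\frac{m{\left(0 \right)}}{-42} + \frac{F}{60}\right) = 217 \left(\frac{4}{-42} + \frac{0}{60}\right) = 217 \left(4 \left(- \frac{1}{42}\right) + 0 \cdot \frac{1}{60}\right) = 217 \left(- \frac{2}{21} + 0\right) = 217 \left(- \frac{2}{21}\right) = - \frac{62}{3}$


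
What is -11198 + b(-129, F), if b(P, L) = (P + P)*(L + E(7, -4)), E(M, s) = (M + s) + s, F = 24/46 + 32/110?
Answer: -14104324/1265 ≈ -11150.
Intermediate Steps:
F = 1028/1265 (F = 24*(1/46) + 32*(1/110) = 12/23 + 16/55 = 1028/1265 ≈ 0.81265)
E(M, s) = M + 2*s
b(P, L) = 2*P*(-1 + L) (b(P, L) = (P + P)*(L + (7 + 2*(-4))) = (2*P)*(L + (7 - 8)) = (2*P)*(L - 1) = (2*P)*(-1 + L) = 2*P*(-1 + L))
-11198 + b(-129, F) = -11198 + 2*(-129)*(-1 + 1028/1265) = -11198 + 2*(-129)*(-237/1265) = -11198 + 61146/1265 = -14104324/1265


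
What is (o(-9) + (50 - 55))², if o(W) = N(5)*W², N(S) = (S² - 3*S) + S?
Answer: 1464100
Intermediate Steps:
N(S) = S² - 2*S
o(W) = 15*W² (o(W) = (5*(-2 + 5))*W² = (5*3)*W² = 15*W²)
(o(-9) + (50 - 55))² = (15*(-9)² + (50 - 55))² = (15*81 - 5)² = (1215 - 5)² = 1210² = 1464100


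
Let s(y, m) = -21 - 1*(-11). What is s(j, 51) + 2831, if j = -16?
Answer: 2821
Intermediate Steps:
s(y, m) = -10 (s(y, m) = -21 + 11 = -10)
s(j, 51) + 2831 = -10 + 2831 = 2821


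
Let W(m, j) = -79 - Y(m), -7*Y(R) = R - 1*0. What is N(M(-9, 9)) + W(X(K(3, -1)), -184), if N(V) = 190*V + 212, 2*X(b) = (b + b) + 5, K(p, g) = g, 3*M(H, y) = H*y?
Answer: -69955/14 ≈ -4996.8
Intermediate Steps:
M(H, y) = H*y/3 (M(H, y) = (H*y)/3 = H*y/3)
Y(R) = -R/7 (Y(R) = -(R - 1*0)/7 = -(R + 0)/7 = -R/7)
X(b) = 5/2 + b (X(b) = ((b + b) + 5)/2 = (2*b + 5)/2 = (5 + 2*b)/2 = 5/2 + b)
N(V) = 212 + 190*V
W(m, j) = -79 + m/7 (W(m, j) = -79 - (-1)*m/7 = -79 + m/7)
N(M(-9, 9)) + W(X(K(3, -1)), -184) = (212 + 190*((1/3)*(-9)*9)) + (-79 + (5/2 - 1)/7) = (212 + 190*(-27)) + (-79 + (1/7)*(3/2)) = (212 - 5130) + (-79 + 3/14) = -4918 - 1103/14 = -69955/14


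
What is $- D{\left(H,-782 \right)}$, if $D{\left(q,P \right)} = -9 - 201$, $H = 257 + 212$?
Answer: $210$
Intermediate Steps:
$H = 469$
$D{\left(q,P \right)} = -210$ ($D{\left(q,P \right)} = -9 - 201 = -210$)
$- D{\left(H,-782 \right)} = \left(-1\right) \left(-210\right) = 210$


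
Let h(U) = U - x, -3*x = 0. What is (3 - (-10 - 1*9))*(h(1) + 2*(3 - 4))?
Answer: -22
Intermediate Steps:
x = 0 (x = -1/3*0 = 0)
h(U) = U (h(U) = U - 1*0 = U + 0 = U)
(3 - (-10 - 1*9))*(h(1) + 2*(3 - 4)) = (3 - (-10 - 1*9))*(1 + 2*(3 - 4)) = (3 - (-10 - 9))*(1 + 2*(-1)) = (3 - 1*(-19))*(1 - 2) = (3 + 19)*(-1) = 22*(-1) = -22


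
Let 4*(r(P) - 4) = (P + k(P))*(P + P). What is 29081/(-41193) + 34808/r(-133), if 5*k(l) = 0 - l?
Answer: 3069910241/729074907 ≈ 4.2107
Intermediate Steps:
k(l) = -l/5 (k(l) = (0 - l)/5 = (-l)/5 = -l/5)
r(P) = 4 + 2*P²/5 (r(P) = 4 + ((P - P/5)*(P + P))/4 = 4 + ((4*P/5)*(2*P))/4 = 4 + (8*P²/5)/4 = 4 + 2*P²/5)
29081/(-41193) + 34808/r(-133) = 29081/(-41193) + 34808/(4 + (⅖)*(-133)²) = 29081*(-1/41193) + 34808/(4 + (⅖)*17689) = -29081/41193 + 34808/(4 + 35378/5) = -29081/41193 + 34808/(35398/5) = -29081/41193 + 34808*(5/35398) = -29081/41193 + 87020/17699 = 3069910241/729074907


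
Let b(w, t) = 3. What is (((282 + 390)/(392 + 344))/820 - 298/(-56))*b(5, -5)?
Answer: 1054023/66010 ≈ 15.968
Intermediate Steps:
(((282 + 390)/(392 + 344))/820 - 298/(-56))*b(5, -5) = (((282 + 390)/(392 + 344))/820 - 298/(-56))*3 = ((672/736)*(1/820) - 298*(-1/56))*3 = ((672*(1/736))*(1/820) + 149/28)*3 = ((21/23)*(1/820) + 149/28)*3 = (21/18860 + 149/28)*3 = (351341/66010)*3 = 1054023/66010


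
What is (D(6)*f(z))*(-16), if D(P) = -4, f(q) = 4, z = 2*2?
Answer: 256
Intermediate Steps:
z = 4
(D(6)*f(z))*(-16) = -4*4*(-16) = -16*(-16) = 256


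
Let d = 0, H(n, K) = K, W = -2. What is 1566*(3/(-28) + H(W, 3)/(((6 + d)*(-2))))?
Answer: -3915/7 ≈ -559.29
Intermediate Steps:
1566*(3/(-28) + H(W, 3)/(((6 + d)*(-2)))) = 1566*(3/(-28) + 3/(((6 + 0)*(-2)))) = 1566*(3*(-1/28) + 3/((6*(-2)))) = 1566*(-3/28 + 3/(-12)) = 1566*(-3/28 + 3*(-1/12)) = 1566*(-3/28 - ¼) = 1566*(-5/14) = -3915/7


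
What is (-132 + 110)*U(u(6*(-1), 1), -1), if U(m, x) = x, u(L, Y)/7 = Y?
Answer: 22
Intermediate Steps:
u(L, Y) = 7*Y
(-132 + 110)*U(u(6*(-1), 1), -1) = (-132 + 110)*(-1) = -22*(-1) = 22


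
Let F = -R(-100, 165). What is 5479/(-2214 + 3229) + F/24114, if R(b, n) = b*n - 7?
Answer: 148875211/24475710 ≈ 6.0826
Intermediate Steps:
R(b, n) = -7 + b*n
F = 16507 (F = -(-7 - 100*165) = -(-7 - 16500) = -1*(-16507) = 16507)
5479/(-2214 + 3229) + F/24114 = 5479/(-2214 + 3229) + 16507/24114 = 5479/1015 + 16507*(1/24114) = 5479*(1/1015) + 16507/24114 = 5479/1015 + 16507/24114 = 148875211/24475710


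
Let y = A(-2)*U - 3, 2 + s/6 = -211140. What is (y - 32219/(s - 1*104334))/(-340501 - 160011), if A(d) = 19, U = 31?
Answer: -803547215/686295047232 ≈ -0.0011708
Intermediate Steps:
s = -1266852 (s = -12 + 6*(-211140) = -12 - 1266840 = -1266852)
y = 586 (y = 19*31 - 3 = 589 - 3 = 586)
(y - 32219/(s - 1*104334))/(-340501 - 160011) = (586 - 32219/(-1266852 - 1*104334))/(-340501 - 160011) = (586 - 32219/(-1266852 - 104334))/(-500512) = (586 - 32219/(-1371186))*(-1/500512) = (586 - 32219*(-1/1371186))*(-1/500512) = (586 + 32219/1371186)*(-1/500512) = (803547215/1371186)*(-1/500512) = -803547215/686295047232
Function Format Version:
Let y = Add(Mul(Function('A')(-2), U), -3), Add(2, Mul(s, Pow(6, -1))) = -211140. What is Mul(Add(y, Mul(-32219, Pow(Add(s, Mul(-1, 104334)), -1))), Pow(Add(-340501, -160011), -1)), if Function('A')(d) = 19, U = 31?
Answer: Rational(-803547215, 686295047232) ≈ -0.0011708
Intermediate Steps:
s = -1266852 (s = Add(-12, Mul(6, -211140)) = Add(-12, -1266840) = -1266852)
y = 586 (y = Add(Mul(19, 31), -3) = Add(589, -3) = 586)
Mul(Add(y, Mul(-32219, Pow(Add(s, Mul(-1, 104334)), -1))), Pow(Add(-340501, -160011), -1)) = Mul(Add(586, Mul(-32219, Pow(Add(-1266852, Mul(-1, 104334)), -1))), Pow(Add(-340501, -160011), -1)) = Mul(Add(586, Mul(-32219, Pow(Add(-1266852, -104334), -1))), Pow(-500512, -1)) = Mul(Add(586, Mul(-32219, Pow(-1371186, -1))), Rational(-1, 500512)) = Mul(Add(586, Mul(-32219, Rational(-1, 1371186))), Rational(-1, 500512)) = Mul(Add(586, Rational(32219, 1371186)), Rational(-1, 500512)) = Mul(Rational(803547215, 1371186), Rational(-1, 500512)) = Rational(-803547215, 686295047232)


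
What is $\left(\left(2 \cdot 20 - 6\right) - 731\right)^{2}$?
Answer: $485809$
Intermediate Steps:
$\left(\left(2 \cdot 20 - 6\right) - 731\right)^{2} = \left(\left(40 - 6\right) - 731\right)^{2} = \left(34 - 731\right)^{2} = \left(-697\right)^{2} = 485809$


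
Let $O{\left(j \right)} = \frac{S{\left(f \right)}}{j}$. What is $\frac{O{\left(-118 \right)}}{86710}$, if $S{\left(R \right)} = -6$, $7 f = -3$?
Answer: $\frac{3}{5115890} \approx 5.8641 \cdot 10^{-7}$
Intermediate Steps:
$f = - \frac{3}{7}$ ($f = \frac{1}{7} \left(-3\right) = - \frac{3}{7} \approx -0.42857$)
$O{\left(j \right)} = - \frac{6}{j}$
$\frac{O{\left(-118 \right)}}{86710} = \frac{\left(-6\right) \frac{1}{-118}}{86710} = \left(-6\right) \left(- \frac{1}{118}\right) \frac{1}{86710} = \frac{3}{59} \cdot \frac{1}{86710} = \frac{3}{5115890}$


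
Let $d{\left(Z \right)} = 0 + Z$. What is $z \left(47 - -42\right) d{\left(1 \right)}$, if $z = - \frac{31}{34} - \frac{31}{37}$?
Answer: $- \frac{195889}{1258} \approx -155.71$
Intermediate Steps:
$d{\left(Z \right)} = Z$
$z = - \frac{2201}{1258}$ ($z = \left(-31\right) \frac{1}{34} - \frac{31}{37} = - \frac{31}{34} - \frac{31}{37} = - \frac{2201}{1258} \approx -1.7496$)
$z \left(47 - -42\right) d{\left(1 \right)} = - \frac{2201 \left(47 - -42\right)}{1258} \cdot 1 = - \frac{2201 \left(47 + 42\right)}{1258} \cdot 1 = \left(- \frac{2201}{1258}\right) 89 \cdot 1 = \left(- \frac{195889}{1258}\right) 1 = - \frac{195889}{1258}$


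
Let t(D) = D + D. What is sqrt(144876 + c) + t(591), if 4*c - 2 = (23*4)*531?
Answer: 1182 + sqrt(628358)/2 ≈ 1578.3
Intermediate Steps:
c = 24427/2 (c = 1/2 + ((23*4)*531)/4 = 1/2 + (92*531)/4 = 1/2 + (1/4)*48852 = 1/2 + 12213 = 24427/2 ≈ 12214.)
t(D) = 2*D
sqrt(144876 + c) + t(591) = sqrt(144876 + 24427/2) + 2*591 = sqrt(314179/2) + 1182 = sqrt(628358)/2 + 1182 = 1182 + sqrt(628358)/2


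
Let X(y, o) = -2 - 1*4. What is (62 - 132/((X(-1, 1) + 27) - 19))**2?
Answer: 16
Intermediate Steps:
X(y, o) = -6 (X(y, o) = -2 - 4 = -6)
(62 - 132/((X(-1, 1) + 27) - 19))**2 = (62 - 132/((-6 + 27) - 19))**2 = (62 - 132/(21 - 19))**2 = (62 - 132/2)**2 = (62 - 132*1/2)**2 = (62 - 66)**2 = (-4)**2 = 16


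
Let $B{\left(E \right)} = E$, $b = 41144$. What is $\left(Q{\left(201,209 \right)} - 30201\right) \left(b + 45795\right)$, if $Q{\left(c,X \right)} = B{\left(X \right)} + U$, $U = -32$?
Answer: $-2610256536$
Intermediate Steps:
$Q{\left(c,X \right)} = -32 + X$ ($Q{\left(c,X \right)} = X - 32 = -32 + X$)
$\left(Q{\left(201,209 \right)} - 30201\right) \left(b + 45795\right) = \left(\left(-32 + 209\right) - 30201\right) \left(41144 + 45795\right) = \left(177 - 30201\right) 86939 = \left(-30024\right) 86939 = -2610256536$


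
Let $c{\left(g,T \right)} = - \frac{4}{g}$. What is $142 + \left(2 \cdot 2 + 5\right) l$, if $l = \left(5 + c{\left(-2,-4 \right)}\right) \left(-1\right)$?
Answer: $79$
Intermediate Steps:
$l = -7$ ($l = \left(5 - \frac{4}{-2}\right) \left(-1\right) = \left(5 - -2\right) \left(-1\right) = \left(5 + 2\right) \left(-1\right) = 7 \left(-1\right) = -7$)
$142 + \left(2 \cdot 2 + 5\right) l = 142 + \left(2 \cdot 2 + 5\right) \left(-7\right) = 142 + \left(4 + 5\right) \left(-7\right) = 142 + 9 \left(-7\right) = 142 - 63 = 79$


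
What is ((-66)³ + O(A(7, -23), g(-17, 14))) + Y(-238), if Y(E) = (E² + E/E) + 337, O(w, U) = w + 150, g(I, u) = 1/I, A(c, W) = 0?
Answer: -230364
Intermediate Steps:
O(w, U) = 150 + w
Y(E) = 338 + E² (Y(E) = (E² + 1) + 337 = (1 + E²) + 337 = 338 + E²)
((-66)³ + O(A(7, -23), g(-17, 14))) + Y(-238) = ((-66)³ + (150 + 0)) + (338 + (-238)²) = (-287496 + 150) + (338 + 56644) = -287346 + 56982 = -230364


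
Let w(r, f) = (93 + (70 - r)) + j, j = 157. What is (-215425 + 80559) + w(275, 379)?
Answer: -134821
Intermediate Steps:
w(r, f) = 320 - r (w(r, f) = (93 + (70 - r)) + 157 = (163 - r) + 157 = 320 - r)
(-215425 + 80559) + w(275, 379) = (-215425 + 80559) + (320 - 1*275) = -134866 + (320 - 275) = -134866 + 45 = -134821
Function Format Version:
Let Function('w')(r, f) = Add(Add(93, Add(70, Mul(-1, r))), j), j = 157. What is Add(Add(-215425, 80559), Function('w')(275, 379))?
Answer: -134821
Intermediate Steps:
Function('w')(r, f) = Add(320, Mul(-1, r)) (Function('w')(r, f) = Add(Add(93, Add(70, Mul(-1, r))), 157) = Add(Add(163, Mul(-1, r)), 157) = Add(320, Mul(-1, r)))
Add(Add(-215425, 80559), Function('w')(275, 379)) = Add(Add(-215425, 80559), Add(320, Mul(-1, 275))) = Add(-134866, Add(320, -275)) = Add(-134866, 45) = -134821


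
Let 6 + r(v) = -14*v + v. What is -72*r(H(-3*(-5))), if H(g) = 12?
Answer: 11664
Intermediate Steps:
r(v) = -6 - 13*v (r(v) = -6 + (-14*v + v) = -6 - 13*v)
-72*r(H(-3*(-5))) = -72*(-6 - 13*12) = -72*(-6 - 156) = -72*(-162) = 11664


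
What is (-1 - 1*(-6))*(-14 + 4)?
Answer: -50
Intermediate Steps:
(-1 - 1*(-6))*(-14 + 4) = (-1 + 6)*(-10) = 5*(-10) = -50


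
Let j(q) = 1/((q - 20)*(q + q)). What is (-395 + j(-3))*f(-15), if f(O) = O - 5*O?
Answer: -545090/23 ≈ -23700.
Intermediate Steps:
f(O) = -4*O
j(q) = 1/(2*q*(-20 + q)) (j(q) = 1/((-20 + q)*(2*q)) = 1/(2*q*(-20 + q)))
(-395 + j(-3))*f(-15) = (-395 + (½)/(-3*(-20 - 3)))*(-4*(-15)) = (-395 + (½)*(-⅓)/(-23))*60 = (-395 + (½)*(-⅓)*(-1/23))*60 = (-395 + 1/138)*60 = -54509/138*60 = -545090/23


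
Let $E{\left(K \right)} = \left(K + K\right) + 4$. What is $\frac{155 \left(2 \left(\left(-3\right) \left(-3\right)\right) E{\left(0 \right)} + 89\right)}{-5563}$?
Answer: $- \frac{24955}{5563} \approx -4.4859$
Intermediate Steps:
$E{\left(K \right)} = 4 + 2 K$ ($E{\left(K \right)} = 2 K + 4 = 4 + 2 K$)
$\frac{155 \left(2 \left(\left(-3\right) \left(-3\right)\right) E{\left(0 \right)} + 89\right)}{-5563} = \frac{155 \left(2 \left(\left(-3\right) \left(-3\right)\right) \left(4 + 2 \cdot 0\right) + 89\right)}{-5563} = 155 \left(2 \cdot 9 \left(4 + 0\right) + 89\right) \left(- \frac{1}{5563}\right) = 155 \left(18 \cdot 4 + 89\right) \left(- \frac{1}{5563}\right) = 155 \left(72 + 89\right) \left(- \frac{1}{5563}\right) = 155 \cdot 161 \left(- \frac{1}{5563}\right) = 24955 \left(- \frac{1}{5563}\right) = - \frac{24955}{5563}$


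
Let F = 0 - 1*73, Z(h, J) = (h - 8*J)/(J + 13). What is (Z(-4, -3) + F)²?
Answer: 5041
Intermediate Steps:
Z(h, J) = (h - 8*J)/(13 + J)
F = -73 (F = 0 - 73 = -73)
(Z(-4, -3) + F)² = ((-4 - 8*(-3))/(13 - 3) - 73)² = ((-4 + 24)/10 - 73)² = ((⅒)*20 - 73)² = (2 - 73)² = (-71)² = 5041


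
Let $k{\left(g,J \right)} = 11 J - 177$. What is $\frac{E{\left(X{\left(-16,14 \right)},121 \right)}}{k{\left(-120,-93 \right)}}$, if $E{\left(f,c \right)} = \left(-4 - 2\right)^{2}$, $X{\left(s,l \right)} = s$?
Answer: $- \frac{3}{100} \approx -0.03$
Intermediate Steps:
$k{\left(g,J \right)} = -177 + 11 J$
$E{\left(f,c \right)} = 36$ ($E{\left(f,c \right)} = \left(-6\right)^{2} = 36$)
$\frac{E{\left(X{\left(-16,14 \right)},121 \right)}}{k{\left(-120,-93 \right)}} = \frac{36}{-177 + 11 \left(-93\right)} = \frac{36}{-177 - 1023} = \frac{36}{-1200} = 36 \left(- \frac{1}{1200}\right) = - \frac{3}{100}$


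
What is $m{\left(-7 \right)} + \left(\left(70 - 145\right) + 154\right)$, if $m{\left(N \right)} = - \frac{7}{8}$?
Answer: $\frac{625}{8} \approx 78.125$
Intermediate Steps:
$m{\left(N \right)} = - \frac{7}{8}$ ($m{\left(N \right)} = \left(-7\right) \frac{1}{8} = - \frac{7}{8}$)
$m{\left(-7 \right)} + \left(\left(70 - 145\right) + 154\right) = - \frac{7}{8} + \left(\left(70 - 145\right) + 154\right) = - \frac{7}{8} + \left(-75 + 154\right) = - \frac{7}{8} + 79 = \frac{625}{8}$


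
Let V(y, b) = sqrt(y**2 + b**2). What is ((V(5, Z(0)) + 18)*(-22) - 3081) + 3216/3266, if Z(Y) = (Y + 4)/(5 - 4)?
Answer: -5676333/1633 - 22*sqrt(41) ≈ -3616.9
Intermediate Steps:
Z(Y) = 4 + Y (Z(Y) = (4 + Y)/1 = (4 + Y)*1 = 4 + Y)
V(y, b) = sqrt(b**2 + y**2)
((V(5, Z(0)) + 18)*(-22) - 3081) + 3216/3266 = ((sqrt((4 + 0)**2 + 5**2) + 18)*(-22) - 3081) + 3216/3266 = ((sqrt(4**2 + 25) + 18)*(-22) - 3081) + 3216*(1/3266) = ((sqrt(16 + 25) + 18)*(-22) - 3081) + 1608/1633 = ((sqrt(41) + 18)*(-22) - 3081) + 1608/1633 = ((18 + sqrt(41))*(-22) - 3081) + 1608/1633 = ((-396 - 22*sqrt(41)) - 3081) + 1608/1633 = (-3477 - 22*sqrt(41)) + 1608/1633 = -5676333/1633 - 22*sqrt(41)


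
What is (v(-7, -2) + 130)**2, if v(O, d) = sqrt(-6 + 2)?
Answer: 16896 + 520*I ≈ 16896.0 + 520.0*I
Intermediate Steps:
v(O, d) = 2*I (v(O, d) = sqrt(-4) = 2*I)
(v(-7, -2) + 130)**2 = (2*I + 130)**2 = (130 + 2*I)**2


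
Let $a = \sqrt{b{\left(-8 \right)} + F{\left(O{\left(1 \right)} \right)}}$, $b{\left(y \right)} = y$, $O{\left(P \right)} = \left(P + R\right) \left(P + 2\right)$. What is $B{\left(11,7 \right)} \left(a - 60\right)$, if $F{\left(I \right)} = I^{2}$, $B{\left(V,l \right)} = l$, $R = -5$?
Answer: $-420 + 14 \sqrt{34} \approx -338.37$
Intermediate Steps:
$O{\left(P \right)} = \left(-5 + P\right) \left(2 + P\right)$ ($O{\left(P \right)} = \left(P - 5\right) \left(P + 2\right) = \left(-5 + P\right) \left(2 + P\right)$)
$a = 2 \sqrt{34}$ ($a = \sqrt{-8 + \left(-10 + 1^{2} - 3\right)^{2}} = \sqrt{-8 + \left(-10 + 1 - 3\right)^{2}} = \sqrt{-8 + \left(-12\right)^{2}} = \sqrt{-8 + 144} = \sqrt{136} = 2 \sqrt{34} \approx 11.662$)
$B{\left(11,7 \right)} \left(a - 60\right) = 7 \left(2 \sqrt{34} - 60\right) = 7 \left(-60 + 2 \sqrt{34}\right) = -420 + 14 \sqrt{34}$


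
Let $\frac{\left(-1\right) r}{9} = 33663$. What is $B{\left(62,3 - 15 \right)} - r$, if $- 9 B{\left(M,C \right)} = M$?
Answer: $\frac{2726641}{9} \approx 3.0296 \cdot 10^{5}$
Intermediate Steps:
$B{\left(M,C \right)} = - \frac{M}{9}$
$r = -302967$ ($r = \left(-9\right) 33663 = -302967$)
$B{\left(62,3 - 15 \right)} - r = \left(- \frac{1}{9}\right) 62 - -302967 = - \frac{62}{9} + 302967 = \frac{2726641}{9}$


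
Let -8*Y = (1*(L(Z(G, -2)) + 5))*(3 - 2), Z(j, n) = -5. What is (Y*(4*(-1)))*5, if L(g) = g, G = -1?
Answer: 0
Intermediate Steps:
Y = 0 (Y = -1*(-5 + 5)*(3 - 2)/8 = -1*0/8 = -0 = -⅛*0 = 0)
(Y*(4*(-1)))*5 = (0*(4*(-1)))*5 = (0*(-4))*5 = 0*5 = 0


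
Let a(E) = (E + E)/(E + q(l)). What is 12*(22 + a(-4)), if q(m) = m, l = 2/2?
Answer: 296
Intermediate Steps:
l = 1 (l = 2*(½) = 1)
a(E) = 2*E/(1 + E) (a(E) = (E + E)/(E + 1) = (2*E)/(1 + E) = 2*E/(1 + E))
12*(22 + a(-4)) = 12*(22 + 2*(-4)/(1 - 4)) = 12*(22 + 2*(-4)/(-3)) = 12*(22 + 2*(-4)*(-⅓)) = 12*(22 + 8/3) = 12*(74/3) = 296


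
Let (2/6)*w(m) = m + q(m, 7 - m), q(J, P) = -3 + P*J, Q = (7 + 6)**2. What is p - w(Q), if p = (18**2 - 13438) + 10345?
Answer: 78867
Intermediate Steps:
Q = 169 (Q = 13**2 = 169)
q(J, P) = -3 + J*P
w(m) = -9 + 3*m + 3*m*(7 - m) (w(m) = 3*(m + (-3 + m*(7 - m))) = 3*(-3 + m + m*(7 - m)) = -9 + 3*m + 3*m*(7 - m))
p = -2769 (p = (324 - 13438) + 10345 = -13114 + 10345 = -2769)
p - w(Q) = -2769 - (-9 + 3*169 - 3*169*(-7 + 169)) = -2769 - (-9 + 507 - 3*169*162) = -2769 - (-9 + 507 - 82134) = -2769 - 1*(-81636) = -2769 + 81636 = 78867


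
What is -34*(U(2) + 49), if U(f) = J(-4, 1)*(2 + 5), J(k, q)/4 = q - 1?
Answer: -1666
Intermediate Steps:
J(k, q) = -4 + 4*q (J(k, q) = 4*(q - 1) = 4*(-1 + q) = -4 + 4*q)
U(f) = 0 (U(f) = (-4 + 4*1)*(2 + 5) = (-4 + 4)*7 = 0*7 = 0)
-34*(U(2) + 49) = -34*(0 + 49) = -34*49 = -1666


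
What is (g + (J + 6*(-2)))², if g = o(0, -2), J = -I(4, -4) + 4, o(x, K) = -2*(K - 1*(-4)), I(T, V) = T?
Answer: 256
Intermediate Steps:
o(x, K) = -8 - 2*K (o(x, K) = -2*(K + 4) = -2*(4 + K) = -8 - 2*K)
J = 0 (J = -1*4 + 4 = -4 + 4 = 0)
g = -4 (g = -8 - 2*(-2) = -8 + 4 = -4)
(g + (J + 6*(-2)))² = (-4 + (0 + 6*(-2)))² = (-4 + (0 - 12))² = (-4 - 12)² = (-16)² = 256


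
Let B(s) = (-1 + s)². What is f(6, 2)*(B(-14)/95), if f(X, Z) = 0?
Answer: 0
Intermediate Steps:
f(6, 2)*(B(-14)/95) = 0*((-1 - 14)²/95) = 0*((-15)²*(1/95)) = 0*(225*(1/95)) = 0*(45/19) = 0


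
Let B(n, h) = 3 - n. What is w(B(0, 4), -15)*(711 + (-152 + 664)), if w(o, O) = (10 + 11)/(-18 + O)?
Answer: -8561/11 ≈ -778.27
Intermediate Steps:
w(o, O) = 21/(-18 + O)
w(B(0, 4), -15)*(711 + (-152 + 664)) = (21/(-18 - 15))*(711 + (-152 + 664)) = (21/(-33))*(711 + 512) = (21*(-1/33))*1223 = -7/11*1223 = -8561/11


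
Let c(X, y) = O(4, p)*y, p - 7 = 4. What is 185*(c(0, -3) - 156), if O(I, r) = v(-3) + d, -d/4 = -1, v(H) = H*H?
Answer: -36075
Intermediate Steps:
v(H) = H²
d = 4 (d = -4*(-1) = 4)
p = 11 (p = 7 + 4 = 11)
O(I, r) = 13 (O(I, r) = (-3)² + 4 = 9 + 4 = 13)
c(X, y) = 13*y
185*(c(0, -3) - 156) = 185*(13*(-3) - 156) = 185*(-39 - 156) = 185*(-195) = -36075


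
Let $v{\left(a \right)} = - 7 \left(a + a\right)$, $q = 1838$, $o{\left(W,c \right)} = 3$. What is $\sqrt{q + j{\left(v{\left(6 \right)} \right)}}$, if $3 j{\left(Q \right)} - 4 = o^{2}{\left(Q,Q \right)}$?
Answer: $\frac{\sqrt{16581}}{3} \approx 42.922$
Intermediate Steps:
$v{\left(a \right)} = - 14 a$ ($v{\left(a \right)} = - 7 \cdot 2 a = - 14 a$)
$j{\left(Q \right)} = \frac{13}{3}$ ($j{\left(Q \right)} = \frac{4}{3} + \frac{3^{2}}{3} = \frac{4}{3} + \frac{1}{3} \cdot 9 = \frac{4}{3} + 3 = \frac{13}{3}$)
$\sqrt{q + j{\left(v{\left(6 \right)} \right)}} = \sqrt{1838 + \frac{13}{3}} = \sqrt{\frac{5527}{3}} = \frac{\sqrt{16581}}{3}$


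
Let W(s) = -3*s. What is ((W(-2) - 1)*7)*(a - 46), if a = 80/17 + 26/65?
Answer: -24332/17 ≈ -1431.3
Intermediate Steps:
a = 434/85 (a = 80*(1/17) + 26*(1/65) = 80/17 + 2/5 = 434/85 ≈ 5.1059)
((W(-2) - 1)*7)*(a - 46) = ((-3*(-2) - 1)*7)*(434/85 - 46) = ((6 - 1)*7)*(-3476/85) = (5*7)*(-3476/85) = 35*(-3476/85) = -24332/17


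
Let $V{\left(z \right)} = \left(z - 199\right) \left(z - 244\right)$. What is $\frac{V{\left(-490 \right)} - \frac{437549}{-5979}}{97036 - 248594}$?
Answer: $- \frac{3024173303}{906165282} \approx -3.3373$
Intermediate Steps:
$V{\left(z \right)} = \left(-244 + z\right) \left(-199 + z\right)$ ($V{\left(z \right)} = \left(-199 + z\right) \left(-244 + z\right) = \left(-244 + z\right) \left(-199 + z\right)$)
$\frac{V{\left(-490 \right)} - \frac{437549}{-5979}}{97036 - 248594} = \frac{\left(48556 + \left(-490\right)^{2} - -217070\right) - \frac{437549}{-5979}}{97036 - 248594} = \frac{\left(48556 + 240100 + 217070\right) - - \frac{437549}{5979}}{-151558} = \left(505726 + \frac{437549}{5979}\right) \left(- \frac{1}{151558}\right) = \frac{3024173303}{5979} \left(- \frac{1}{151558}\right) = - \frac{3024173303}{906165282}$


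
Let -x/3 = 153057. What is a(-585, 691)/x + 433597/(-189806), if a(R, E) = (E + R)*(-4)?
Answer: -199014690343/87153410826 ≈ -2.2835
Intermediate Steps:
x = -459171 (x = -3*153057 = -459171)
a(R, E) = -4*E - 4*R
a(-585, 691)/x + 433597/(-189806) = (-4*691 - 4*(-585))/(-459171) + 433597/(-189806) = (-2764 + 2340)*(-1/459171) + 433597*(-1/189806) = -424*(-1/459171) - 433597/189806 = 424/459171 - 433597/189806 = -199014690343/87153410826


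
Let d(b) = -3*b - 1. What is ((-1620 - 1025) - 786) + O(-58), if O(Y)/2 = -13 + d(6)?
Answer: -3495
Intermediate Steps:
d(b) = -1 - 3*b
O(Y) = -64 (O(Y) = 2*(-13 + (-1 - 3*6)) = 2*(-13 + (-1 - 18)) = 2*(-13 - 19) = 2*(-32) = -64)
((-1620 - 1025) - 786) + O(-58) = ((-1620 - 1025) - 786) - 64 = (-2645 - 786) - 64 = -3431 - 64 = -3495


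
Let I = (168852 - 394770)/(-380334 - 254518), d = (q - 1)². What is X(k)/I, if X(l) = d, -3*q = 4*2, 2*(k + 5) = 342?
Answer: 3491686/92421 ≈ 37.780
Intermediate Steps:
k = 166 (k = -5 + (½)*342 = -5 + 171 = 166)
q = -8/3 (q = -4*2/3 = -⅓*8 = -8/3 ≈ -2.6667)
d = 121/9 (d = (-8/3 - 1)² = (-11/3)² = 121/9 ≈ 13.444)
X(l) = 121/9
I = 112959/317426 (I = -225918/(-634852) = -225918*(-1/634852) = 112959/317426 ≈ 0.35586)
X(k)/I = 121/(9*(112959/317426)) = (121/9)*(317426/112959) = 3491686/92421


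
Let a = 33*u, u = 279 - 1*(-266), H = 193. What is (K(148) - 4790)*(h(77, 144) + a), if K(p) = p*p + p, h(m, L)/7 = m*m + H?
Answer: 1050202818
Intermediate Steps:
u = 545 (u = 279 + 266 = 545)
h(m, L) = 1351 + 7*m² (h(m, L) = 7*(m*m + 193) = 7*(m² + 193) = 7*(193 + m²) = 1351 + 7*m²)
K(p) = p + p² (K(p) = p² + p = p + p²)
a = 17985 (a = 33*545 = 17985)
(K(148) - 4790)*(h(77, 144) + a) = (148*(1 + 148) - 4790)*((1351 + 7*77²) + 17985) = (148*149 - 4790)*((1351 + 7*5929) + 17985) = (22052 - 4790)*((1351 + 41503) + 17985) = 17262*(42854 + 17985) = 17262*60839 = 1050202818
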